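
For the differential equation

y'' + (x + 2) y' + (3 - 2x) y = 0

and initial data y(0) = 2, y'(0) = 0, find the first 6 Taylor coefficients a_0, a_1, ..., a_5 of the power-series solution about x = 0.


Ansatz: y(x) = sum_{n>=0} a_n x^n, so y'(x) = sum_{n>=1} n a_n x^(n-1) and y''(x) = sum_{n>=2} n(n-1) a_n x^(n-2).
Substitute into P(x) y'' + Q(x) y' + R(x) y = 0 with P(x) = 1, Q(x) = x + 2, R(x) = 3 - 2x, and match powers of x.
Initial conditions: a_0 = 2, a_1 = 0.
Setting the coefficient of each power of x to zero and solving order by order (substituting the coefficients already found):
  x^0: 2 a_2 + 2 a_1 + 3 a_0 = 0  ->  2 a_2 = -2 a_1 - 3 a_0 = -6  ->  a_2 = -3
  x^1: 6 a_3 + 4 a_2 + 4 a_1 - 2 a_0 = 0  ->  6 a_3 = -4 a_2 - 4 a_1 + 2 a_0 = 16  ->  a_3 = 8/3
  x^2: 12 a_4 + 6 a_3 + 5 a_2 - 2 a_1 = 0  ->  12 a_4 = -6 a_3 - 5 a_2 + 2 a_1 = -1  ->  a_4 = -1/12
  x^3: 20 a_5 + 8 a_4 + 6 a_3 - 2 a_2 = 0  ->  20 a_5 = -8 a_4 - 6 a_3 + 2 a_2 = -64/3  ->  a_5 = -16/15
Truncated series: y(x) = 2 - 3 x^2 + (8/3) x^3 - (1/12) x^4 - (16/15) x^5 + O(x^6).

a_0 = 2; a_1 = 0; a_2 = -3; a_3 = 8/3; a_4 = -1/12; a_5 = -16/15


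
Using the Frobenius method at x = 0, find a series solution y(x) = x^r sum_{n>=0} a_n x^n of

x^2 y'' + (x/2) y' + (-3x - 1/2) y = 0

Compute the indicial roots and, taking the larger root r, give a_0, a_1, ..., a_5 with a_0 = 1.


Write in Frobenius form y'' + (p(x)/x) y' + (q(x)/x^2) y = 0:
  p(x) = 1/2,  q(x) = -3x - 1/2.
Indicial equation: r(r-1) + (1/2) r + (-1/2) = 0 -> roots r_1 = 1, r_2 = -1/2.
Take r = r_1 = 1. Let y(x) = x^r sum_{n>=0} a_n x^n with a_0 = 1.
Substitute y = x^r sum a_n x^n and match x^{r+n}. The recurrence is
  D(n) a_n - 3 a_{n-1} = 0,  where D(n) = (r+n)(r+n-1) + (1/2)(r+n) + (-1/2).
  a_n = 3 / D(n) * a_{n-1}.
Since the indicial polynomial factors as (r - r_1)(r - r_2), D(n) = (r_1 + n - r_1)(r_1 + n - r_2) = n(n + 3/2).
Evaluating step by step (a_0 = 1):
  n = 1: D(1) = 1(1 + 3/2) = 5/2; numerator = 3(1) = 3; a_1 = (3)/(5/2) = 6/5
  n = 2: D(2) = 2(2 + 3/2) = 7; numerator = 3(6/5) = 18/5; a_2 = (18/5)/(7) = 18/35
  n = 3: D(3) = 3(3 + 3/2) = 27/2; numerator = 3(18/35) = 54/35; a_3 = (54/35)/(27/2) = 4/35
  n = 4: D(4) = 4(4 + 3/2) = 22; numerator = 3(4/35) = 12/35; a_4 = (12/35)/(22) = 6/385
  n = 5: D(5) = 5(5 + 3/2) = 65/2; numerator = 3(6/385) = 18/385; a_5 = (18/385)/(65/2) = 36/25025

r = 1; a_0 = 1; a_1 = 6/5; a_2 = 18/35; a_3 = 4/35; a_4 = 6/385; a_5 = 36/25025


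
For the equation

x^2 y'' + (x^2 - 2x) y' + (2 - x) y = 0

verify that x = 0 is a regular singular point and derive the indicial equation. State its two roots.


Divide by x^2 to reach normal form y'' + P_1(x) y' + P_2(x) y = 0 with P_1(x) = 1 - 2/x and P_2(x) = -1/x + 2/x^2.
x = 0 is a singular point because the y'-coefficient 1 - 2/x has a pole at x = 0 and the y-coefficient -1/x + 2/x^2 has a pole at x = 0.
It is a regular singular point because x P_1(x) = p(x) = x - 2 and x^2 P_2(x) = q(x) = 2 - x are polynomials, hence analytic at x = 0.
p(0) = -2,  q(0) = 2.
Indicial equation: r(r-1) + p(0) r + q(0) = 0, i.e. r^2 + (p(0) - 1) r + q(0) = 0, i.e. r^2 - 3 r + 2 = 0.
Discriminant: (-3)^2 - 4(2) = 1, so r = (3 ± 1)/2.
Solving: r_1 = 2, r_2 = 1.

indicial: r^2 - 3 r + 2 = 0; roots r_1 = 2, r_2 = 1


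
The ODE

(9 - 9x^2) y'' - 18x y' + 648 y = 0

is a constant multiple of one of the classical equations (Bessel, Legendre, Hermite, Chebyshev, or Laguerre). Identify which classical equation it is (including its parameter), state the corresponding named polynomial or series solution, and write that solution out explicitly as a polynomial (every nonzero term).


All three coefficients share the factor 9; dividing through by 9 gives  (1 - x^2) y'' - 2x y' + 72 y = 0.
This matches the Legendre equation (1 - x^2) y'' - 2x y' + n(n+1) y = 0 (note the -2x y' term) with n(n+1) = 72, so n = 8; the polynomial solution is P_8(x).
With y = sum_k a_k x^k, matching x^k gives (k+2)(k+1) a_{k+2} = [k(k+1) - n(n+1)] a_k = (k - 8)(k + 9) a_k. The right side vanishes at k = 8, so the series with the parity of 8 terminates at degree 8.
Standard normalization (P_n(1) = 1): leading coefficient (2n)!/(2^n (n!)^2) = 20922789888000/(256*1625702400) = 6435/128, so a_8 = 6435/128. Work downward with a_k = (k+1)(k+2) a_{k+2} / ((k - 8)(k + 9)):
  a_6 = (7)(8)(6435/128) / ((6 - 8)(6 + 9)) = (45045/16)/(-30) = -3003/32
  a_4 = (5)(6)(-3003/32) / ((4 - 8)(4 + 9)) = (-45045/16)/(-52) = 3465/64
  a_2 = (3)(4)(3465/64) / ((2 - 8)(2 + 9)) = (10395/16)/(-66) = -315/32
  a_0 = (1)(2)(-315/32) / ((0 - 8)(0 + 9)) = (-315/16)/(-72) = 35/128
Hence P_8(x) = 6435 x^8/128 - 3003 x^6/32 + 3465 x^4/64 - 315 x^2/32 + 35/128.

P_8(x); series = 6435 x^8/128 - 3003 x^6/32 + 3465 x^4/64 - 315 x^2/32 + 35/128


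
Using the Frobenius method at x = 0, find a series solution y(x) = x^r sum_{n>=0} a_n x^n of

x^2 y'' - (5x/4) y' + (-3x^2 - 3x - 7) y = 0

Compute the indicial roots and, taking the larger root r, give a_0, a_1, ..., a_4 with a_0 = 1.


Write in Frobenius form y'' + (p(x)/x) y' + (q(x)/x^2) y = 0:
  p(x) = -5/4,  q(x) = -3x^2 - 3x - 7.
Indicial equation: r(r-1) + (-5/4) r + (-7) = 0 -> roots r_1 = 4, r_2 = -7/4.
Take r = r_1 = 4. Let y(x) = x^r sum_{n>=0} a_n x^n with a_0 = 1.
Substitute y = x^r sum a_n x^n and match x^{r+n}. The recurrence is
  D(n) a_n - 3 a_{n-1} - 3 a_{n-2} = 0,  where D(n) = (r+n)(r+n-1) + (-5/4)(r+n) + (-7).
  a_n = [3 a_{n-1} + 3 a_{n-2}] / D(n).
Since the indicial polynomial factors as (r - r_1)(r - r_2), D(n) = (r_1 + n - r_1)(r_1 + n - r_2) = n(n + 23/4).
Evaluating step by step (a_0 = 1):
  n = 1: D(1) = 1(1 + 23/4) = 27/4; numerator = 3(1) = 3; a_1 = (3)/(27/4) = 4/9
  n = 2: D(2) = 2(2 + 23/4) = 31/2; numerator = 3(4/9) + 3(1) = 13/3; a_2 = (13/3)/(31/2) = 26/93
  n = 3: D(3) = 3(3 + 23/4) = 105/4; numerator = 3(26/93) + 3(4/9) = 202/93; a_3 = (202/93)/(105/4) = 808/9765
  n = 4: D(4) = 4(4 + 23/4) = 39; numerator = 3(808/9765) + 3(26/93) = 3538/3255; a_4 = (3538/3255)/(39) = 3538/126945

r = 4; a_0 = 1; a_1 = 4/9; a_2 = 26/93; a_3 = 808/9765; a_4 = 3538/126945


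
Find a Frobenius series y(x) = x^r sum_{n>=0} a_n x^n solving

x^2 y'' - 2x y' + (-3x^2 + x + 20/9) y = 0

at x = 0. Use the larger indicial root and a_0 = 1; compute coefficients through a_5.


Write in Frobenius form y'' + (p(x)/x) y' + (q(x)/x^2) y = 0:
  p(x) = -2,  q(x) = -3x^2 + x + 20/9.
Indicial equation: r(r-1) + (-2) r + (20/9) = 0 -> roots r_1 = 5/3, r_2 = 4/3.
Take r = r_1 = 5/3. Let y(x) = x^r sum_{n>=0} a_n x^n with a_0 = 1.
Substitute y = x^r sum a_n x^n and match x^{r+n}. The recurrence is
  D(n) a_n + 1 a_{n-1} - 3 a_{n-2} = 0,  where D(n) = (r+n)(r+n-1) + (-2)(r+n) + (20/9).
  a_n = [-1 a_{n-1} + 3 a_{n-2}] / D(n).
Since the indicial polynomial factors as (r - r_1)(r - r_2), D(n) = (r_1 + n - r_1)(r_1 + n - r_2) = n(n + 1/3).
Evaluating step by step (a_0 = 1):
  n = 1: D(1) = 1(1 + 1/3) = 4/3; numerator = -1(1) = -1; a_1 = (-1)/(4/3) = -3/4
  n = 2: D(2) = 2(2 + 1/3) = 14/3; numerator = -1(-3/4) + 3(1) = 15/4; a_2 = (15/4)/(14/3) = 45/56
  n = 3: D(3) = 3(3 + 1/3) = 10; numerator = -1(45/56) + 3(-3/4) = -171/56; a_3 = (-171/56)/(10) = -171/560
  n = 4: D(4) = 4(4 + 1/3) = 52/3; numerator = -1(-171/560) + 3(45/56) = 1521/560; a_4 = (1521/560)/(52/3) = 351/2240
  n = 5: D(5) = 5(5 + 1/3) = 80/3; numerator = -1(351/2240) + 3(-171/560) = -2403/2240; a_5 = (-2403/2240)/(80/3) = -7209/179200

r = 5/3; a_0 = 1; a_1 = -3/4; a_2 = 45/56; a_3 = -171/560; a_4 = 351/2240; a_5 = -7209/179200


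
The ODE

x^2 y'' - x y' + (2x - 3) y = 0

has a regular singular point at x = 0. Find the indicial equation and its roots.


Divide by x^2 to reach normal form y'' + P_1(x) y' + P_2(x) y = 0 with P_1(x) = -1/x and P_2(x) = 2/x - 3/x^2.
x = 0 is a singular point because the y'-coefficient -1/x has a pole at x = 0 and the y-coefficient 2/x - 3/x^2 has a pole at x = 0.
It is a regular singular point because x P_1(x) = p(x) = -1 and x^2 P_2(x) = q(x) = 2x - 3 are polynomials, hence analytic at x = 0.
p(0) = -1,  q(0) = -3.
Indicial equation: r(r-1) + p(0) r + q(0) = 0, i.e. r^2 + (p(0) - 1) r + q(0) = 0, i.e. r^2 - 2 r - 3 = 0.
Discriminant: (-2)^2 - 4(-3) = 16, so r = (2 ± 4)/2.
Solving: r_1 = 3, r_2 = -1.

indicial: r^2 - 2 r - 3 = 0; roots r_1 = 3, r_2 = -1


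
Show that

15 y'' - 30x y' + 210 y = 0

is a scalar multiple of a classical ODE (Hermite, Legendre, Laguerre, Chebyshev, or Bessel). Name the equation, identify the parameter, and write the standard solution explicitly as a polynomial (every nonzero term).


All three coefficients share the factor 15; dividing through by 15 gives  y'' - 2x y' + 14 y = 0.
This matches the Hermite equation y'' - 2x y' + 2n y = 0 with 2n = 14, so n = 7; the polynomial solution is H_7(x).
With y = sum_k a_k x^k, matching x^k gives (k+2)(k+1) a_{k+2} = 2(k - n) a_k = 2(k - 7) a_k. The right side vanishes at k = 7, so the series with the parity of 7 terminates at degree 7.
Standard normalization: leading coefficient of H_n is 2^n, so a_7 = 2^7 = 128. Work downward with a_k = (k+1)(k+2) a_{k+2} / (2(k - n)):
  a_5 = (6)(7)(128) / (2(5 - 7)) = 5376/(-4) = -1344
  a_3 = (4)(5)(-1344) / (2(3 - 7)) = -26880/(-8) = 3360
  a_1 = (2)(3)(3360) / (2(1 - 7)) = 20160/(-12) = -1680
Hence H_7(x) = 128 x^7 - 1344 x^5 + 3360 x^3 - 1680 x.

H_7(x); series = 128 x^7 - 1344 x^5 + 3360 x^3 - 1680 x


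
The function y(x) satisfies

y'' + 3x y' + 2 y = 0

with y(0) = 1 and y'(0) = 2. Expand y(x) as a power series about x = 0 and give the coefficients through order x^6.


Ansatz: y(x) = sum_{n>=0} a_n x^n, so y'(x) = sum_{n>=1} n a_n x^(n-1) and y''(x) = sum_{n>=2} n(n-1) a_n x^(n-2).
Substitute into P(x) y'' + Q(x) y' + R(x) y = 0 with P(x) = 1, Q(x) = 3x, R(x) = 2, and match powers of x.
Initial conditions: a_0 = 1, a_1 = 2.
Setting the coefficient of each power of x to zero and solving order by order (substituting the coefficients already found):
  x^0: 2 a_2 + 2 a_0 = 0  ->  2 a_2 = -2 a_0 = -2  ->  a_2 = -1
  x^1: 6 a_3 + 5 a_1 = 0  ->  6 a_3 = -5 a_1 = -10  ->  a_3 = -5/3
  x^2: 12 a_4 + 8 a_2 = 0  ->  12 a_4 = -8 a_2 = 8  ->  a_4 = 2/3
  x^3: 20 a_5 + 11 a_3 = 0  ->  20 a_5 = -11 a_3 = 55/3  ->  a_5 = 11/12
  x^4: 30 a_6 + 14 a_4 = 0  ->  30 a_6 = -14 a_4 = -28/3  ->  a_6 = -14/45
Truncated series: y(x) = 1 + 2 x - x^2 - (5/3) x^3 + (2/3) x^4 + (11/12) x^5 - (14/45) x^6 + O(x^7).

a_0 = 1; a_1 = 2; a_2 = -1; a_3 = -5/3; a_4 = 2/3; a_5 = 11/12; a_6 = -14/45


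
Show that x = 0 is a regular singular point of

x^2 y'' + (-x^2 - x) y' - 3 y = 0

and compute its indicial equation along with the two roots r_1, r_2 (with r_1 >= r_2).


Divide by x^2 to reach normal form y'' + P_1(x) y' + P_2(x) y = 0 with P_1(x) = -1 - 1/x and P_2(x) = -3/x^2.
x = 0 is a singular point because the y'-coefficient -1 - 1/x has a pole at x = 0 and the y-coefficient -3/x^2 has a pole at x = 0.
It is a regular singular point because x P_1(x) = p(x) = -x - 1 and x^2 P_2(x) = q(x) = -3 are polynomials, hence analytic at x = 0.
p(0) = -1,  q(0) = -3.
Indicial equation: r(r-1) + p(0) r + q(0) = 0, i.e. r^2 + (p(0) - 1) r + q(0) = 0, i.e. r^2 - 2 r - 3 = 0.
Discriminant: (-2)^2 - 4(-3) = 16, so r = (2 ± 4)/2.
Solving: r_1 = 3, r_2 = -1.

indicial: r^2 - 2 r - 3 = 0; roots r_1 = 3, r_2 = -1


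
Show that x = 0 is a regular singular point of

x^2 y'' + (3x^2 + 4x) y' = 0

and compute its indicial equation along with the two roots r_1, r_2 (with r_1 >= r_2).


Divide by x^2 to reach normal form y'' + P_1(x) y' + P_2(x) y = 0 with P_1(x) = 3 + 4/x and P_2(x) = 0.
x = 0 is a singular point because the y'-coefficient 3 + 4/x has a pole at x = 0.
It is a regular singular point because x P_1(x) = p(x) = 3x + 4 and x^2 P_2(x) = q(x) = 0 are polynomials, hence analytic at x = 0.
p(0) = 4,  q(0) = 0.
Indicial equation: r(r-1) + p(0) r + q(0) = 0, i.e. r^2 + (p(0) - 1) r + q(0) = 0, i.e. r^2 + 3 r = 0.
Discriminant: (3)^2 - 4(0) = 9, so r = (-3 ± 3)/2.
Solving: r_1 = 0, r_2 = -3.

indicial: r^2 + 3 r = 0; roots r_1 = 0, r_2 = -3


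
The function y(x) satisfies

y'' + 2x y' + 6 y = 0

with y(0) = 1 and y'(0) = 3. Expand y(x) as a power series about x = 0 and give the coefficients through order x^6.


Ansatz: y(x) = sum_{n>=0} a_n x^n, so y'(x) = sum_{n>=1} n a_n x^(n-1) and y''(x) = sum_{n>=2} n(n-1) a_n x^(n-2).
Substitute into P(x) y'' + Q(x) y' + R(x) y = 0 with P(x) = 1, Q(x) = 2x, R(x) = 6, and match powers of x.
Initial conditions: a_0 = 1, a_1 = 3.
Setting the coefficient of each power of x to zero and solving order by order (substituting the coefficients already found):
  x^0: 2 a_2 + 6 a_0 = 0  ->  2 a_2 = -6 a_0 = -6  ->  a_2 = -3
  x^1: 6 a_3 + 8 a_1 = 0  ->  6 a_3 = -8 a_1 = -24  ->  a_3 = -4
  x^2: 12 a_4 + 10 a_2 = 0  ->  12 a_4 = -10 a_2 = 30  ->  a_4 = 5/2
  x^3: 20 a_5 + 12 a_3 = 0  ->  20 a_5 = -12 a_3 = 48  ->  a_5 = 12/5
  x^4: 30 a_6 + 14 a_4 = 0  ->  30 a_6 = -14 a_4 = -35  ->  a_6 = -7/6
Truncated series: y(x) = 1 + 3 x - 3 x^2 - 4 x^3 + (5/2) x^4 + (12/5) x^5 - (7/6) x^6 + O(x^7).

a_0 = 1; a_1 = 3; a_2 = -3; a_3 = -4; a_4 = 5/2; a_5 = 12/5; a_6 = -7/6


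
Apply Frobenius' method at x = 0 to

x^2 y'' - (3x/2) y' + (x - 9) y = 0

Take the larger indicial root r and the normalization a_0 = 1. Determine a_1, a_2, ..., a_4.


Write in Frobenius form y'' + (p(x)/x) y' + (q(x)/x^2) y = 0:
  p(x) = -3/2,  q(x) = x - 9.
Indicial equation: r(r-1) + (-3/2) r + (-9) = 0 -> roots r_1 = 9/2, r_2 = -2.
Take r = r_1 = 9/2. Let y(x) = x^r sum_{n>=0} a_n x^n with a_0 = 1.
Substitute y = x^r sum a_n x^n and match x^{r+n}. The recurrence is
  D(n) a_n + 1 a_{n-1} = 0,  where D(n) = (r+n)(r+n-1) + (-3/2)(r+n) + (-9).
  a_n = -1 / D(n) * a_{n-1}.
Since the indicial polynomial factors as (r - r_1)(r - r_2), D(n) = (r_1 + n - r_1)(r_1 + n - r_2) = n(n + 13/2).
Evaluating step by step (a_0 = 1):
  n = 1: D(1) = 1(1 + 13/2) = 15/2; numerator = -1(1) = -1; a_1 = (-1)/(15/2) = -2/15
  n = 2: D(2) = 2(2 + 13/2) = 17; numerator = -1(-2/15) = 2/15; a_2 = (2/15)/(17) = 2/255
  n = 3: D(3) = 3(3 + 13/2) = 57/2; numerator = -1(2/255) = -2/255; a_3 = (-2/255)/(57/2) = -4/14535
  n = 4: D(4) = 4(4 + 13/2) = 42; numerator = -1(-4/14535) = 4/14535; a_4 = (4/14535)/(42) = 2/305235

r = 9/2; a_0 = 1; a_1 = -2/15; a_2 = 2/255; a_3 = -4/14535; a_4 = 2/305235


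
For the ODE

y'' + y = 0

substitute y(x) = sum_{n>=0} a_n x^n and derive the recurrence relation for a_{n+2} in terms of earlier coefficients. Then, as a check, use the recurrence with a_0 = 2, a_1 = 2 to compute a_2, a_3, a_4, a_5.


Substitute y = sum_n a_n x^n into y'' + (const) y = 0.
y''(x) = sum_{n>=0} (n+2)(n+1) a_{n+2} x^n.
The ODE becomes sum_n [(n+2)(n+1) a_{n+2} + 1 a_n] x^n = 0.
Setting each coefficient to zero gives the recurrence:
  (n+2)(n+1) a_{n+2} + 1 a_n = 0,
  a_{n+2} = -1 / ((n+1)(n+2)) a_n.

Check with a_0 = 2, a_1 = 2 (apply the recurrence for n = 0, 1, 2, 3): a_0 = 2, a_1 = 2, a_2 = -1, a_3 = -1/3, a_4 = 1/12, a_5 = 1/60.

a_{n+2} = -1/((n+1)(n+2)) * a_n; check: a_0 = 2, a_1 = 2, a_2 = -1, a_3 = -1/3, a_4 = 1/12, a_5 = 1/60


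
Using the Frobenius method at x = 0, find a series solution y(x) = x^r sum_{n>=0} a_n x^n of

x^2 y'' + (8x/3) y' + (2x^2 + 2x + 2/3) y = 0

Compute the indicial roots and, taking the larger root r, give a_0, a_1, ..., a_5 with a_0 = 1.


Write in Frobenius form y'' + (p(x)/x) y' + (q(x)/x^2) y = 0:
  p(x) = 8/3,  q(x) = 2x^2 + 2x + 2/3.
Indicial equation: r(r-1) + (8/3) r + (2/3) = 0 -> roots r_1 = -2/3, r_2 = -1.
Take r = r_1 = -2/3. Let y(x) = x^r sum_{n>=0} a_n x^n with a_0 = 1.
Substitute y = x^r sum a_n x^n and match x^{r+n}. The recurrence is
  D(n) a_n + 2 a_{n-1} + 2 a_{n-2} = 0,  where D(n) = (r+n)(r+n-1) + (8/3)(r+n) + (2/3).
  a_n = [-2 a_{n-1} - 2 a_{n-2}] / D(n).
Since the indicial polynomial factors as (r - r_1)(r - r_2), D(n) = (r_1 + n - r_1)(r_1 + n - r_2) = n(n + 1/3).
Evaluating step by step (a_0 = 1):
  n = 1: D(1) = 1(1 + 1/3) = 4/3; numerator = -2(1) = -2; a_1 = (-2)/(4/3) = -3/2
  n = 2: D(2) = 2(2 + 1/3) = 14/3; numerator = -2(-3/2) - 2(1) = 1; a_2 = (1)/(14/3) = 3/14
  n = 3: D(3) = 3(3 + 1/3) = 10; numerator = -2(3/14) - 2(-3/2) = 18/7; a_3 = (18/7)/(10) = 9/35
  n = 4: D(4) = 4(4 + 1/3) = 52/3; numerator = -2(9/35) - 2(3/14) = -33/35; a_4 = (-33/35)/(52/3) = -99/1820
  n = 5: D(5) = 5(5 + 1/3) = 80/3; numerator = -2(-99/1820) - 2(9/35) = -369/910; a_5 = (-369/910)/(80/3) = -1107/72800

r = -2/3; a_0 = 1; a_1 = -3/2; a_2 = 3/14; a_3 = 9/35; a_4 = -99/1820; a_5 = -1107/72800


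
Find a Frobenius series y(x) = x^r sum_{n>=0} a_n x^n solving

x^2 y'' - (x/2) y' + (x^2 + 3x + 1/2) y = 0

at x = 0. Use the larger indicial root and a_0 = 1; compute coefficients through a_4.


Write in Frobenius form y'' + (p(x)/x) y' + (q(x)/x^2) y = 0:
  p(x) = -1/2,  q(x) = x^2 + 3x + 1/2.
Indicial equation: r(r-1) + (-1/2) r + (1/2) = 0 -> roots r_1 = 1, r_2 = 1/2.
Take r = r_1 = 1. Let y(x) = x^r sum_{n>=0} a_n x^n with a_0 = 1.
Substitute y = x^r sum a_n x^n and match x^{r+n}. The recurrence is
  D(n) a_n + 3 a_{n-1} + 1 a_{n-2} = 0,  where D(n) = (r+n)(r+n-1) + (-1/2)(r+n) + (1/2).
  a_n = [-3 a_{n-1} - 1 a_{n-2}] / D(n).
Since the indicial polynomial factors as (r - r_1)(r - r_2), D(n) = (r_1 + n - r_1)(r_1 + n - r_2) = n(n + 1/2).
Evaluating step by step (a_0 = 1):
  n = 1: D(1) = 1(1 + 1/2) = 3/2; numerator = -3(1) = -3; a_1 = (-3)/(3/2) = -2
  n = 2: D(2) = 2(2 + 1/2) = 5; numerator = -3(-2) - 1(1) = 5; a_2 = (5)/(5) = 1
  n = 3: D(3) = 3(3 + 1/2) = 21/2; numerator = -3(1) - 1(-2) = -1; a_3 = (-1)/(21/2) = -2/21
  n = 4: D(4) = 4(4 + 1/2) = 18; numerator = -3(-2/21) - 1(1) = -5/7; a_4 = (-5/7)/(18) = -5/126

r = 1; a_0 = 1; a_1 = -2; a_2 = 1; a_3 = -2/21; a_4 = -5/126


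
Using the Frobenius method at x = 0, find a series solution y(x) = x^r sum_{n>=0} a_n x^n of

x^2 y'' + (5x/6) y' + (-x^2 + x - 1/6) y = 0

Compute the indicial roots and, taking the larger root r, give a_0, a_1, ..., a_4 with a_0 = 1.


Write in Frobenius form y'' + (p(x)/x) y' + (q(x)/x^2) y = 0:
  p(x) = 5/6,  q(x) = -x^2 + x - 1/6.
Indicial equation: r(r-1) + (5/6) r + (-1/6) = 0 -> roots r_1 = 1/2, r_2 = -1/3.
Take r = r_1 = 1/2. Let y(x) = x^r sum_{n>=0} a_n x^n with a_0 = 1.
Substitute y = x^r sum a_n x^n and match x^{r+n}. The recurrence is
  D(n) a_n + 1 a_{n-1} - 1 a_{n-2} = 0,  where D(n) = (r+n)(r+n-1) + (5/6)(r+n) + (-1/6).
  a_n = [-1 a_{n-1} + 1 a_{n-2}] / D(n).
Since the indicial polynomial factors as (r - r_1)(r - r_2), D(n) = (r_1 + n - r_1)(r_1 + n - r_2) = n(n + 5/6).
Evaluating step by step (a_0 = 1):
  n = 1: D(1) = 1(1 + 5/6) = 11/6; numerator = -1(1) = -1; a_1 = (-1)/(11/6) = -6/11
  n = 2: D(2) = 2(2 + 5/6) = 17/3; numerator = -1(-6/11) + 1(1) = 17/11; a_2 = (17/11)/(17/3) = 3/11
  n = 3: D(3) = 3(3 + 5/6) = 23/2; numerator = -1(3/11) + 1(-6/11) = -9/11; a_3 = (-9/11)/(23/2) = -18/253
  n = 4: D(4) = 4(4 + 5/6) = 58/3; numerator = -1(-18/253) + 1(3/11) = 87/253; a_4 = (87/253)/(58/3) = 9/506

r = 1/2; a_0 = 1; a_1 = -6/11; a_2 = 3/11; a_3 = -18/253; a_4 = 9/506


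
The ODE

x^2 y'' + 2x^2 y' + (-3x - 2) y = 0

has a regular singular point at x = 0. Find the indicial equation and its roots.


Divide by x^2 to reach normal form y'' + P_1(x) y' + P_2(x) y = 0 with P_1(x) = 2 and P_2(x) = -3/x - 2/x^2.
x = 0 is a singular point because the y-coefficient -3/x - 2/x^2 has a pole at x = 0.
It is a regular singular point because x P_1(x) = p(x) = 2x and x^2 P_2(x) = q(x) = -3x - 2 are polynomials, hence analytic at x = 0.
p(0) = 0,  q(0) = -2.
Indicial equation: r(r-1) + p(0) r + q(0) = 0, i.e. r^2 + (p(0) - 1) r + q(0) = 0, i.e. r^2 - 1 r - 2 = 0.
Discriminant: (-1)^2 - 4(-2) = 9, so r = (1 ± 3)/2.
Solving: r_1 = 2, r_2 = -1.

indicial: r^2 - 1 r - 2 = 0; roots r_1 = 2, r_2 = -1


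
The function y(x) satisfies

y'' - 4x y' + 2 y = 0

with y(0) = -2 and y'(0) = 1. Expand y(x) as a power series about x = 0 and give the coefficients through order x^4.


Ansatz: y(x) = sum_{n>=0} a_n x^n, so y'(x) = sum_{n>=1} n a_n x^(n-1) and y''(x) = sum_{n>=2} n(n-1) a_n x^(n-2).
Substitute into P(x) y'' + Q(x) y' + R(x) y = 0 with P(x) = 1, Q(x) = -4x, R(x) = 2, and match powers of x.
Initial conditions: a_0 = -2, a_1 = 1.
Setting the coefficient of each power of x to zero and solving order by order (substituting the coefficients already found):
  x^0: 2 a_2 + 2 a_0 = 0  ->  2 a_2 = -2 a_0 = 4  ->  a_2 = 2
  x^1: 6 a_3 - 2 a_1 = 0  ->  6 a_3 = 2 a_1 = 2  ->  a_3 = 1/3
  x^2: 12 a_4 - 6 a_2 = 0  ->  12 a_4 = 6 a_2 = 12  ->  a_4 = 1
Truncated series: y(x) = -2 + x + 2 x^2 + (1/3) x^3 + x^4 + O(x^5).

a_0 = -2; a_1 = 1; a_2 = 2; a_3 = 1/3; a_4 = 1


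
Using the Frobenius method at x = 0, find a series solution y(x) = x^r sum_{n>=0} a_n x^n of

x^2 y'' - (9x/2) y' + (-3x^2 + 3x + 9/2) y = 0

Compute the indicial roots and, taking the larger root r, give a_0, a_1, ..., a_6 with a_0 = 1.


Write in Frobenius form y'' + (p(x)/x) y' + (q(x)/x^2) y = 0:
  p(x) = -9/2,  q(x) = -3x^2 + 3x + 9/2.
Indicial equation: r(r-1) + (-9/2) r + (9/2) = 0 -> roots r_1 = 9/2, r_2 = 1.
Take r = r_1 = 9/2. Let y(x) = x^r sum_{n>=0} a_n x^n with a_0 = 1.
Substitute y = x^r sum a_n x^n and match x^{r+n}. The recurrence is
  D(n) a_n + 3 a_{n-1} - 3 a_{n-2} = 0,  where D(n) = (r+n)(r+n-1) + (-9/2)(r+n) + (9/2).
  a_n = [-3 a_{n-1} + 3 a_{n-2}] / D(n).
Since the indicial polynomial factors as (r - r_1)(r - r_2), D(n) = (r_1 + n - r_1)(r_1 + n - r_2) = n(n + 7/2).
Evaluating step by step (a_0 = 1):
  n = 1: D(1) = 1(1 + 7/2) = 9/2; numerator = -3(1) = -3; a_1 = (-3)/(9/2) = -2/3
  n = 2: D(2) = 2(2 + 7/2) = 11; numerator = -3(-2/3) + 3(1) = 5; a_2 = (5)/(11) = 5/11
  n = 3: D(3) = 3(3 + 7/2) = 39/2; numerator = -3(5/11) + 3(-2/3) = -37/11; a_3 = (-37/11)/(39/2) = -74/429
  n = 4: D(4) = 4(4 + 7/2) = 30; numerator = -3(-74/429) + 3(5/11) = 269/143; a_4 = (269/143)/(30) = 269/4290
  n = 5: D(5) = 5(5 + 7/2) = 85/2; numerator = -3(269/4290) + 3(-74/429) = -1009/1430; a_5 = (-1009/1430)/(85/2) = -1009/60775
  n = 6: D(6) = 6(6 + 7/2) = 57; numerator = -3(-1009/60775) + 3(269/4290) = 2629/11050; a_6 = (2629/11050)/(57) = 2629/629850

r = 9/2; a_0 = 1; a_1 = -2/3; a_2 = 5/11; a_3 = -74/429; a_4 = 269/4290; a_5 = -1009/60775; a_6 = 2629/629850


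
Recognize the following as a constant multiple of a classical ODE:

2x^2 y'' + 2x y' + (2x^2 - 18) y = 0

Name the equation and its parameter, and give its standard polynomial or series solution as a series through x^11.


All three coefficients share the factor 2; dividing through by 2 gives  x^2 y'' + x y' + (x^2 - 9) y = 0.
This matches the Bessel equation x^2 y'' + x y' + (x^2 - nu^2) y = 0 with nu^2 = 9, so nu = 3; the solution bounded at x = 0 is J_3(x).
Frobenius at x = 0: indicial roots ±nu; for r = nu the recurrence k(k + 2nu) c_k = -c_{k-2} gives the standard series J_nu(x) = sum_{k>=0} (-1)^k / (k! (k+nu)!) (x/2)^(2k+nu). Evaluate the first 5 terms:
  k = 0: (-1)^0 / (0! * 3! * 2^3) x^3 = 1/(1*6*8) x^3 = (1/48) x^3
  k = 1: (-1)^1 / (1! * 4! * 2^5) x^5 = -1/(1*24*32) x^5 = (-1/768) x^5
  k = 2: (-1)^2 / (2! * 5! * 2^7) x^7 = 1/(2*120*128) x^7 = (1/30720) x^7
  k = 3: (-1)^3 / (3! * 6! * 2^9) x^9 = -1/(6*720*512) x^9 = (-1/2211840) x^9
  k = 4: (-1)^4 / (4! * 7! * 2^11) x^11 = 1/(24*5040*2048) x^11 = (1/247726080) x^11
Hence J_3(x) = x^11/247726080 - x^9/2211840 + x^7/30720 - x^5/768 + x^3/48 + ....

J_3(x); series = x^11/247726080 - x^9/2211840 + x^7/30720 - x^5/768 + x^3/48


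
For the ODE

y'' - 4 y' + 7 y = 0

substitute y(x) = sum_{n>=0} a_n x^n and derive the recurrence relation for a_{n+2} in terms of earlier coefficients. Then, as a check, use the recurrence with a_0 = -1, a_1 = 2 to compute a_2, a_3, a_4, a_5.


Substitute y = sum_n a_n x^n.
y''(x) has coefficient (n+2)(n+1) a_{n+2} at x^n;
-4 y'(x) has coefficient -4 (n+1) a_{n+1} at x^n;
7 y(x) has coefficient 7 a_n at x^n.
Matching x^n: (n+2)(n+1) a_{n+2} - 4 (n+1) a_{n+1} + 7 a_n = 0.
Thus a_{n+2} = [4 (n+1) a_{n+1} - 7 a_n] / ((n+1)(n+2)).

Check with a_0 = -1, a_1 = 2 (apply the recurrence for n = 0, 1, 2, 3): a_0 = -1, a_1 = 2, a_2 = 15/2, a_3 = 23/3, a_4 = 79/24, a_5 = -1/20.

a_(n+2) = [4 (n+1) a_(n+1) - 7 a_n] / ((n+1)(n+2)); check: a_0 = -1, a_1 = 2, a_2 = 15/2, a_3 = 23/3, a_4 = 79/24, a_5 = -1/20


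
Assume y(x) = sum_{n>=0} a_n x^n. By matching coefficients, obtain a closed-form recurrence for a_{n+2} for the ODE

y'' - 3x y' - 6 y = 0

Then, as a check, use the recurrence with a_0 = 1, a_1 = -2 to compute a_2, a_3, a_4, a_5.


Substitute y = sum_n a_n x^n.
y''(x) has coefficient (n+2)(n+1) a_{n+2} at x^n;
-3 x y'(x) has coefficient -3 n a_n at x^n (shift);
-6 y(x) has coefficient -6 a_n at x^n.
Matching x^n: (n+2)(n+1) a_{n+2} + (-3n - 6) a_n = 0.
Thus a_{n+2} = (3n + 6) / ((n+1)(n+2)) * a_n.

Check with a_0 = 1, a_1 = -2 (apply the recurrence for n = 0, 1, 2, 3): a_0 = 1, a_1 = -2, a_2 = 3, a_3 = -3, a_4 = 3, a_5 = -9/4.

a_(n+2) = (3n + 6) / ((n+1)(n+2)) * a_n; check: a_0 = 1, a_1 = -2, a_2 = 3, a_3 = -3, a_4 = 3, a_5 = -9/4


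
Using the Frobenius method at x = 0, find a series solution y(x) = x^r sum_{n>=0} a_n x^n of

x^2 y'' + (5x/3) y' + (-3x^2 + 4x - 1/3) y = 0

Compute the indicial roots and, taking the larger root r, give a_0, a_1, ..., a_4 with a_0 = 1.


Write in Frobenius form y'' + (p(x)/x) y' + (q(x)/x^2) y = 0:
  p(x) = 5/3,  q(x) = -3x^2 + 4x - 1/3.
Indicial equation: r(r-1) + (5/3) r + (-1/3) = 0 -> roots r_1 = 1/3, r_2 = -1.
Take r = r_1 = 1/3. Let y(x) = x^r sum_{n>=0} a_n x^n with a_0 = 1.
Substitute y = x^r sum a_n x^n and match x^{r+n}. The recurrence is
  D(n) a_n + 4 a_{n-1} - 3 a_{n-2} = 0,  where D(n) = (r+n)(r+n-1) + (5/3)(r+n) + (-1/3).
  a_n = [-4 a_{n-1} + 3 a_{n-2}] / D(n).
Since the indicial polynomial factors as (r - r_1)(r - r_2), D(n) = (r_1 + n - r_1)(r_1 + n - r_2) = n(n + 4/3).
Evaluating step by step (a_0 = 1):
  n = 1: D(1) = 1(1 + 4/3) = 7/3; numerator = -4(1) = -4; a_1 = (-4)/(7/3) = -12/7
  n = 2: D(2) = 2(2 + 4/3) = 20/3; numerator = -4(-12/7) + 3(1) = 69/7; a_2 = (69/7)/(20/3) = 207/140
  n = 3: D(3) = 3(3 + 4/3) = 13; numerator = -4(207/140) + 3(-12/7) = -387/35; a_3 = (-387/35)/(13) = -387/455
  n = 4: D(4) = 4(4 + 4/3) = 64/3; numerator = -4(-387/455) + 3(207/140) = 2853/364; a_4 = (2853/364)/(64/3) = 8559/23296

r = 1/3; a_0 = 1; a_1 = -12/7; a_2 = 207/140; a_3 = -387/455; a_4 = 8559/23296


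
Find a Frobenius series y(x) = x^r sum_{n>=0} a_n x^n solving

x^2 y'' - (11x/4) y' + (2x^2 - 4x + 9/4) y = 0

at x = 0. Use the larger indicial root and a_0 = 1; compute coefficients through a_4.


Write in Frobenius form y'' + (p(x)/x) y' + (q(x)/x^2) y = 0:
  p(x) = -11/4,  q(x) = 2x^2 - 4x + 9/4.
Indicial equation: r(r-1) + (-11/4) r + (9/4) = 0 -> roots r_1 = 3, r_2 = 3/4.
Take r = r_1 = 3. Let y(x) = x^r sum_{n>=0} a_n x^n with a_0 = 1.
Substitute y = x^r sum a_n x^n and match x^{r+n}. The recurrence is
  D(n) a_n - 4 a_{n-1} + 2 a_{n-2} = 0,  where D(n) = (r+n)(r+n-1) + (-11/4)(r+n) + (9/4).
  a_n = [4 a_{n-1} - 2 a_{n-2}] / D(n).
Since the indicial polynomial factors as (r - r_1)(r - r_2), D(n) = (r_1 + n - r_1)(r_1 + n - r_2) = n(n + 9/4).
Evaluating step by step (a_0 = 1):
  n = 1: D(1) = 1(1 + 9/4) = 13/4; numerator = 4(1) = 4; a_1 = (4)/(13/4) = 16/13
  n = 2: D(2) = 2(2 + 9/4) = 17/2; numerator = 4(16/13) - 2(1) = 38/13; a_2 = (38/13)/(17/2) = 76/221
  n = 3: D(3) = 3(3 + 9/4) = 63/4; numerator = 4(76/221) - 2(16/13) = -240/221; a_3 = (-240/221)/(63/4) = -320/4641
  n = 4: D(4) = 4(4 + 9/4) = 25; numerator = 4(-320/4641) - 2(76/221) = -344/357; a_4 = (-344/357)/(25) = -344/8925

r = 3; a_0 = 1; a_1 = 16/13; a_2 = 76/221; a_3 = -320/4641; a_4 = -344/8925


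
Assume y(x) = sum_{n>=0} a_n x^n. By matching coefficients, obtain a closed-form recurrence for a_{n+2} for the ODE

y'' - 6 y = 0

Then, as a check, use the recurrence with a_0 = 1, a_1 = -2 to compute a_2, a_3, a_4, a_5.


Substitute y = sum_n a_n x^n into y'' + (const) y = 0.
y''(x) = sum_{n>=0} (n+2)(n+1) a_{n+2} x^n.
The ODE becomes sum_n [(n+2)(n+1) a_{n+2} - 6 a_n] x^n = 0.
Setting each coefficient to zero gives the recurrence:
  (n+2)(n+1) a_{n+2} - 6 a_n = 0,
  a_{n+2} = 6 / ((n+1)(n+2)) a_n.

Check with a_0 = 1, a_1 = -2 (apply the recurrence for n = 0, 1, 2, 3): a_0 = 1, a_1 = -2, a_2 = 3, a_3 = -2, a_4 = 3/2, a_5 = -3/5.

a_{n+2} = 6/((n+1)(n+2)) * a_n; check: a_0 = 1, a_1 = -2, a_2 = 3, a_3 = -2, a_4 = 3/2, a_5 = -3/5


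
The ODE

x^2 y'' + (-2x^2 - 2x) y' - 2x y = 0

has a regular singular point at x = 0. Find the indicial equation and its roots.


Divide by x^2 to reach normal form y'' + P_1(x) y' + P_2(x) y = 0 with P_1(x) = -2 - 2/x and P_2(x) = -2/x.
x = 0 is a singular point because the y'-coefficient -2 - 2/x has a pole at x = 0 and the y-coefficient -2/x has a pole at x = 0.
It is a regular singular point because x P_1(x) = p(x) = -2x - 2 and x^2 P_2(x) = q(x) = -2x are polynomials, hence analytic at x = 0.
p(0) = -2,  q(0) = 0.
Indicial equation: r(r-1) + p(0) r + q(0) = 0, i.e. r^2 + (p(0) - 1) r + q(0) = 0, i.e. r^2 - 3 r = 0.
Discriminant: (-3)^2 - 4(0) = 9, so r = (3 ± 3)/2.
Solving: r_1 = 3, r_2 = 0.

indicial: r^2 - 3 r = 0; roots r_1 = 3, r_2 = 0


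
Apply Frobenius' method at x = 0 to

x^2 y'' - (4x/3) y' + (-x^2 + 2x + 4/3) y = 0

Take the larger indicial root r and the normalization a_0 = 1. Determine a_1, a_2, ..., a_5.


Write in Frobenius form y'' + (p(x)/x) y' + (q(x)/x^2) y = 0:
  p(x) = -4/3,  q(x) = -x^2 + 2x + 4/3.
Indicial equation: r(r-1) + (-4/3) r + (4/3) = 0 -> roots r_1 = 4/3, r_2 = 1.
Take r = r_1 = 4/3. Let y(x) = x^r sum_{n>=0} a_n x^n with a_0 = 1.
Substitute y = x^r sum a_n x^n and match x^{r+n}. The recurrence is
  D(n) a_n + 2 a_{n-1} - 1 a_{n-2} = 0,  where D(n) = (r+n)(r+n-1) + (-4/3)(r+n) + (4/3).
  a_n = [-2 a_{n-1} + 1 a_{n-2}] / D(n).
Since the indicial polynomial factors as (r - r_1)(r - r_2), D(n) = (r_1 + n - r_1)(r_1 + n - r_2) = n(n + 1/3).
Evaluating step by step (a_0 = 1):
  n = 1: D(1) = 1(1 + 1/3) = 4/3; numerator = -2(1) = -2; a_1 = (-2)/(4/3) = -3/2
  n = 2: D(2) = 2(2 + 1/3) = 14/3; numerator = -2(-3/2) + 1(1) = 4; a_2 = (4)/(14/3) = 6/7
  n = 3: D(3) = 3(3 + 1/3) = 10; numerator = -2(6/7) + 1(-3/2) = -45/14; a_3 = (-45/14)/(10) = -9/28
  n = 4: D(4) = 4(4 + 1/3) = 52/3; numerator = -2(-9/28) + 1(6/7) = 3/2; a_4 = (3/2)/(52/3) = 9/104
  n = 5: D(5) = 5(5 + 1/3) = 80/3; numerator = -2(9/104) + 1(-9/28) = -45/91; a_5 = (-45/91)/(80/3) = -27/1456

r = 4/3; a_0 = 1; a_1 = -3/2; a_2 = 6/7; a_3 = -9/28; a_4 = 9/104; a_5 = -27/1456


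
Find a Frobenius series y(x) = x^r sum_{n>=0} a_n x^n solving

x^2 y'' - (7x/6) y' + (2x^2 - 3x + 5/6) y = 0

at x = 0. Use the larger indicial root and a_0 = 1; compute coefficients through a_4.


Write in Frobenius form y'' + (p(x)/x) y' + (q(x)/x^2) y = 0:
  p(x) = -7/6,  q(x) = 2x^2 - 3x + 5/6.
Indicial equation: r(r-1) + (-7/6) r + (5/6) = 0 -> roots r_1 = 5/3, r_2 = 1/2.
Take r = r_1 = 5/3. Let y(x) = x^r sum_{n>=0} a_n x^n with a_0 = 1.
Substitute y = x^r sum a_n x^n and match x^{r+n}. The recurrence is
  D(n) a_n - 3 a_{n-1} + 2 a_{n-2} = 0,  where D(n) = (r+n)(r+n-1) + (-7/6)(r+n) + (5/6).
  a_n = [3 a_{n-1} - 2 a_{n-2}] / D(n).
Since the indicial polynomial factors as (r - r_1)(r - r_2), D(n) = (r_1 + n - r_1)(r_1 + n - r_2) = n(n + 7/6).
Evaluating step by step (a_0 = 1):
  n = 1: D(1) = 1(1 + 7/6) = 13/6; numerator = 3(1) = 3; a_1 = (3)/(13/6) = 18/13
  n = 2: D(2) = 2(2 + 7/6) = 19/3; numerator = 3(18/13) - 2(1) = 28/13; a_2 = (28/13)/(19/3) = 84/247
  n = 3: D(3) = 3(3 + 7/6) = 25/2; numerator = 3(84/247) - 2(18/13) = -432/247; a_3 = (-432/247)/(25/2) = -864/6175
  n = 4: D(4) = 4(4 + 7/6) = 62/3; numerator = 3(-864/6175) - 2(84/247) = -6792/6175; a_4 = (-6792/6175)/(62/3) = -10188/191425

r = 5/3; a_0 = 1; a_1 = 18/13; a_2 = 84/247; a_3 = -864/6175; a_4 = -10188/191425


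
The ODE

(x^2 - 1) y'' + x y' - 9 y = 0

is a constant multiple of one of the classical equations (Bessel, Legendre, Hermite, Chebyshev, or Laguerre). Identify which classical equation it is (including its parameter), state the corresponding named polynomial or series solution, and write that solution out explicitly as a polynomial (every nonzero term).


All three coefficients share the factor -1; dividing through by -1 gives  (1 - x^2) y'' - x y' + 9 y = 0.
This matches the Chebyshev equation (1 - x^2) y'' - x y' + n^2 y = 0 (note the -x y' term, not -2x y') with n^2 = 9, so n = 3; the polynomial solution is T_3(x).
With y = sum_k a_k x^k, matching x^k gives (k+2)(k+1) a_{k+2} = (k^2 - n^2) a_k = (k - 3)(k + 3) a_k. The right side vanishes at k = 3, so the series with the parity of 3 terminates at degree 3.
Standard normalization: leading coefficient of T_n is 2^(n-1), so a_3 = 2^2 = 4. Work downward with a_k = (k+1)(k+2) a_{k+2} / ((k - 3)(k + 3)):
  a_1 = (2)(3)(4) / ((1 - 3)(1 + 3)) = 24/(-8) = -3
Hence T_3(x) = 4 x^3 - 3 x.

T_3(x); series = 4 x^3 - 3 x


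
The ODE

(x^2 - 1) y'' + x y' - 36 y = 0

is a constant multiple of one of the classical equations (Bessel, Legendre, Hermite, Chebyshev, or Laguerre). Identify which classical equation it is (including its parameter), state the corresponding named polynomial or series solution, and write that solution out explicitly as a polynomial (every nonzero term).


All three coefficients share the factor -1; dividing through by -1 gives  (1 - x^2) y'' - x y' + 36 y = 0.
This matches the Chebyshev equation (1 - x^2) y'' - x y' + n^2 y = 0 (note the -x y' term, not -2x y') with n^2 = 36, so n = 6; the polynomial solution is T_6(x).
With y = sum_k a_k x^k, matching x^k gives (k+2)(k+1) a_{k+2} = (k^2 - n^2) a_k = (k - 6)(k + 6) a_k. The right side vanishes at k = 6, so the series with the parity of 6 terminates at degree 6.
Standard normalization: leading coefficient of T_n is 2^(n-1), so a_6 = 2^5 = 32. Work downward with a_k = (k+1)(k+2) a_{k+2} / ((k - 6)(k + 6)):
  a_4 = (5)(6)(32) / ((4 - 6)(4 + 6)) = 960/(-20) = -48
  a_2 = (3)(4)(-48) / ((2 - 6)(2 + 6)) = -576/(-32) = 18
  a_0 = (1)(2)(18) / ((0 - 6)(0 + 6)) = 36/(-36) = -1
Hence T_6(x) = 32 x^6 - 48 x^4 + 18 x^2 - 1.

T_6(x); series = 32 x^6 - 48 x^4 + 18 x^2 - 1


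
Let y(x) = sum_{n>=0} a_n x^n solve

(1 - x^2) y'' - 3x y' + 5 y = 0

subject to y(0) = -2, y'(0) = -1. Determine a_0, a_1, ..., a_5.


Ansatz: y(x) = sum_{n>=0} a_n x^n, so y'(x) = sum_{n>=1} n a_n x^(n-1) and y''(x) = sum_{n>=2} n(n-1) a_n x^(n-2).
Substitute into P(x) y'' + Q(x) y' + R(x) y = 0 with P(x) = 1 - x^2, Q(x) = -3x, R(x) = 5, and match powers of x.
Initial conditions: a_0 = -2, a_1 = -1.
Setting the coefficient of each power of x to zero and solving order by order (substituting the coefficients already found):
  x^0: 2 a_2 + 5 a_0 = 0  ->  2 a_2 = -5 a_0 = 10  ->  a_2 = 5
  x^1: 6 a_3 + 2 a_1 = 0  ->  6 a_3 = -2 a_1 = 2  ->  a_3 = 1/3
  x^2: 12 a_4 - 3 a_2 = 0  ->  12 a_4 = 3 a_2 = 15  ->  a_4 = 5/4
  x^3: 20 a_5 - 10 a_3 = 0  ->  20 a_5 = 10 a_3 = 10/3  ->  a_5 = 1/6
Truncated series: y(x) = -2 - x + 5 x^2 + (1/3) x^3 + (5/4) x^4 + (1/6) x^5 + O(x^6).

a_0 = -2; a_1 = -1; a_2 = 5; a_3 = 1/3; a_4 = 5/4; a_5 = 1/6


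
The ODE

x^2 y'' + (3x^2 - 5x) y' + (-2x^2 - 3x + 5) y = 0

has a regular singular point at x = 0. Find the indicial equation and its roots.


Divide by x^2 to reach normal form y'' + P_1(x) y' + P_2(x) y = 0 with P_1(x) = 3 - 5/x and P_2(x) = -2 - 3/x + 5/x^2.
x = 0 is a singular point because the y'-coefficient 3 - 5/x has a pole at x = 0 and the y-coefficient -2 - 3/x + 5/x^2 has a pole at x = 0.
It is a regular singular point because x P_1(x) = p(x) = 3x - 5 and x^2 P_2(x) = q(x) = -2x^2 - 3x + 5 are polynomials, hence analytic at x = 0.
p(0) = -5,  q(0) = 5.
Indicial equation: r(r-1) + p(0) r + q(0) = 0, i.e. r^2 + (p(0) - 1) r + q(0) = 0, i.e. r^2 - 6 r + 5 = 0.
Discriminant: (-6)^2 - 4(5) = 16, so r = (6 ± 4)/2.
Solving: r_1 = 5, r_2 = 1.

indicial: r^2 - 6 r + 5 = 0; roots r_1 = 5, r_2 = 1


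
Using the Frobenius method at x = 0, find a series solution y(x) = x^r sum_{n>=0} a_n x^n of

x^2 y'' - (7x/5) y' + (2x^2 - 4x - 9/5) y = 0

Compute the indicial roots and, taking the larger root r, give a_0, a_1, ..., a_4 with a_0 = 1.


Write in Frobenius form y'' + (p(x)/x) y' + (q(x)/x^2) y = 0:
  p(x) = -7/5,  q(x) = 2x^2 - 4x - 9/5.
Indicial equation: r(r-1) + (-7/5) r + (-9/5) = 0 -> roots r_1 = 3, r_2 = -3/5.
Take r = r_1 = 3. Let y(x) = x^r sum_{n>=0} a_n x^n with a_0 = 1.
Substitute y = x^r sum a_n x^n and match x^{r+n}. The recurrence is
  D(n) a_n - 4 a_{n-1} + 2 a_{n-2} = 0,  where D(n) = (r+n)(r+n-1) + (-7/5)(r+n) + (-9/5).
  a_n = [4 a_{n-1} - 2 a_{n-2}] / D(n).
Since the indicial polynomial factors as (r - r_1)(r - r_2), D(n) = (r_1 + n - r_1)(r_1 + n - r_2) = n(n + 18/5).
Evaluating step by step (a_0 = 1):
  n = 1: D(1) = 1(1 + 18/5) = 23/5; numerator = 4(1) = 4; a_1 = (4)/(23/5) = 20/23
  n = 2: D(2) = 2(2 + 18/5) = 56/5; numerator = 4(20/23) - 2(1) = 34/23; a_2 = (34/23)/(56/5) = 85/644
  n = 3: D(3) = 3(3 + 18/5) = 99/5; numerator = 4(85/644) - 2(20/23) = -195/161; a_3 = (-195/161)/(99/5) = -325/5313
  n = 4: D(4) = 4(4 + 18/5) = 152/5; numerator = 4(-325/5313) - 2(85/644) = -235/462; a_4 = (-235/462)/(152/5) = -1175/70224

r = 3; a_0 = 1; a_1 = 20/23; a_2 = 85/644; a_3 = -325/5313; a_4 = -1175/70224


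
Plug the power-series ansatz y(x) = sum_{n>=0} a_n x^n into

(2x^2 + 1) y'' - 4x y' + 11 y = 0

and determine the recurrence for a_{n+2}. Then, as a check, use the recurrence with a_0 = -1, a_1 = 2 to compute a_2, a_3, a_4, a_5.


Substitute y = sum_n a_n x^n.
(1 + 2 x^2) y'' contributes (n+2)(n+1) a_{n+2} + 2 n(n-1) a_n at x^n.
-4 x y'(x) contributes -4 n a_n at x^n.
11 y(x) contributes 11 a_n at x^n.
Matching x^n: (n+2)(n+1) a_{n+2} + (2 n(n-1) - 4 n + 11) a_n = 0.
Thus a_{n+2} = (-2 n(n-1) + 4 n - 11) / ((n+1)(n+2)) * a_n.

Check with a_0 = -1, a_1 = 2 (apply the recurrence for n = 0, 1, 2, 3): a_0 = -1, a_1 = 2, a_2 = 11/2, a_3 = -7/3, a_4 = -77/24, a_5 = 77/60.

a_(n+2) = (-2 n(n-1) + 4 n - 11) / ((n+1)(n+2)) * a_n; check: a_0 = -1, a_1 = 2, a_2 = 11/2, a_3 = -7/3, a_4 = -77/24, a_5 = 77/60


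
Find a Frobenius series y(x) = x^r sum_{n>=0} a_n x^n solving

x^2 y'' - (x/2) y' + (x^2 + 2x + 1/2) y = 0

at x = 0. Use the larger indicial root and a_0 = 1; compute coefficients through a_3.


Write in Frobenius form y'' + (p(x)/x) y' + (q(x)/x^2) y = 0:
  p(x) = -1/2,  q(x) = x^2 + 2x + 1/2.
Indicial equation: r(r-1) + (-1/2) r + (1/2) = 0 -> roots r_1 = 1, r_2 = 1/2.
Take r = r_1 = 1. Let y(x) = x^r sum_{n>=0} a_n x^n with a_0 = 1.
Substitute y = x^r sum a_n x^n and match x^{r+n}. The recurrence is
  D(n) a_n + 2 a_{n-1} + 1 a_{n-2} = 0,  where D(n) = (r+n)(r+n-1) + (-1/2)(r+n) + (1/2).
  a_n = [-2 a_{n-1} - 1 a_{n-2}] / D(n).
Since the indicial polynomial factors as (r - r_1)(r - r_2), D(n) = (r_1 + n - r_1)(r_1 + n - r_2) = n(n + 1/2).
Evaluating step by step (a_0 = 1):
  n = 1: D(1) = 1(1 + 1/2) = 3/2; numerator = -2(1) = -2; a_1 = (-2)/(3/2) = -4/3
  n = 2: D(2) = 2(2 + 1/2) = 5; numerator = -2(-4/3) - 1(1) = 5/3; a_2 = (5/3)/(5) = 1/3
  n = 3: D(3) = 3(3 + 1/2) = 21/2; numerator = -2(1/3) - 1(-4/3) = 2/3; a_3 = (2/3)/(21/2) = 4/63

r = 1; a_0 = 1; a_1 = -4/3; a_2 = 1/3; a_3 = 4/63


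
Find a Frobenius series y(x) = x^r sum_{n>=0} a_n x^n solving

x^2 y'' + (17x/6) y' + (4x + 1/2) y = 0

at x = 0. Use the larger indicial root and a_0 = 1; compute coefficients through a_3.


Write in Frobenius form y'' + (p(x)/x) y' + (q(x)/x^2) y = 0:
  p(x) = 17/6,  q(x) = 4x + 1/2.
Indicial equation: r(r-1) + (17/6) r + (1/2) = 0 -> roots r_1 = -1/3, r_2 = -3/2.
Take r = r_1 = -1/3. Let y(x) = x^r sum_{n>=0} a_n x^n with a_0 = 1.
Substitute y = x^r sum a_n x^n and match x^{r+n}. The recurrence is
  D(n) a_n + 4 a_{n-1} = 0,  where D(n) = (r+n)(r+n-1) + (17/6)(r+n) + (1/2).
  a_n = -4 / D(n) * a_{n-1}.
Since the indicial polynomial factors as (r - r_1)(r - r_2), D(n) = (r_1 + n - r_1)(r_1 + n - r_2) = n(n + 7/6).
Evaluating step by step (a_0 = 1):
  n = 1: D(1) = 1(1 + 7/6) = 13/6; numerator = -4(1) = -4; a_1 = (-4)/(13/6) = -24/13
  n = 2: D(2) = 2(2 + 7/6) = 19/3; numerator = -4(-24/13) = 96/13; a_2 = (96/13)/(19/3) = 288/247
  n = 3: D(3) = 3(3 + 7/6) = 25/2; numerator = -4(288/247) = -1152/247; a_3 = (-1152/247)/(25/2) = -2304/6175

r = -1/3; a_0 = 1; a_1 = -24/13; a_2 = 288/247; a_3 = -2304/6175


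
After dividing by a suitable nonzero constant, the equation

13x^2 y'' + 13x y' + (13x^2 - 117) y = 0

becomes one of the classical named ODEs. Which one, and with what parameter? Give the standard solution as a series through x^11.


All three coefficients share the factor 13; dividing through by 13 gives  x^2 y'' + x y' + (x^2 - 9) y = 0.
This matches the Bessel equation x^2 y'' + x y' + (x^2 - nu^2) y = 0 with nu^2 = 9, so nu = 3; the solution bounded at x = 0 is J_3(x).
Frobenius at x = 0: indicial roots ±nu; for r = nu the recurrence k(k + 2nu) c_k = -c_{k-2} gives the standard series J_nu(x) = sum_{k>=0} (-1)^k / (k! (k+nu)!) (x/2)^(2k+nu). Evaluate the first 5 terms:
  k = 0: (-1)^0 / (0! * 3! * 2^3) x^3 = 1/(1*6*8) x^3 = (1/48) x^3
  k = 1: (-1)^1 / (1! * 4! * 2^5) x^5 = -1/(1*24*32) x^5 = (-1/768) x^5
  k = 2: (-1)^2 / (2! * 5! * 2^7) x^7 = 1/(2*120*128) x^7 = (1/30720) x^7
  k = 3: (-1)^3 / (3! * 6! * 2^9) x^9 = -1/(6*720*512) x^9 = (-1/2211840) x^9
  k = 4: (-1)^4 / (4! * 7! * 2^11) x^11 = 1/(24*5040*2048) x^11 = (1/247726080) x^11
Hence J_3(x) = x^11/247726080 - x^9/2211840 + x^7/30720 - x^5/768 + x^3/48 + ....

J_3(x); series = x^11/247726080 - x^9/2211840 + x^7/30720 - x^5/768 + x^3/48
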